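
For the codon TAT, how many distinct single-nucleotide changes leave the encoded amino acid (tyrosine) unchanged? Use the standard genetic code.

Position 1: none → 0 synonymous.
Position 2: none → 0 synonymous.
Position 3: TAC → 1 synonymous.
Total: 0 + 0 + 1 = 1.

1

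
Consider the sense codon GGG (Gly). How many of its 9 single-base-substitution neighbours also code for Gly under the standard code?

3

Position 1: none → 0 synonymous.
Position 2: none → 0 synonymous.
Position 3: GGU, GGC, GGA → 3 synonymous.
Total: 0 + 0 + 3 = 3.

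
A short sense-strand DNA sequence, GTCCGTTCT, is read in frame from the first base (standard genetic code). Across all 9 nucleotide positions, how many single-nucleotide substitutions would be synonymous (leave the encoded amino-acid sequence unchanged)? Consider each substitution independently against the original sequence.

9

Codon 1 (GTC, Val): 3 synonymous substitutions.
Codon 2 (CGT, Arg): 3 synonymous substitutions.
Codon 3 (TCT, Ser): 3 synonymous substitutions.
Total: 3 + 3 + 3 = 9.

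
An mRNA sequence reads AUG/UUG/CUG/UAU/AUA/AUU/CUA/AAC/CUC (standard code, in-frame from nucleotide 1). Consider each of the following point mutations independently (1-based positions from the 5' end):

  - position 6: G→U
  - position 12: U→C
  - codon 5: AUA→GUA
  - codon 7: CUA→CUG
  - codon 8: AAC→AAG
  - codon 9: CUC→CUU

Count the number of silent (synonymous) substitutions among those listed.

3

Codon 2: UUG (Leu) → UUU (Phe) — missense.
Codon 4: UAU (Tyr) → UAC (Tyr) — synonymous.
Codon 5: AUA (Ile) → GUA (Val) — missense.
Codon 7: CUA (Leu) → CUG (Leu) — synonymous.
Codon 8: AAC (Asn) → AAG (Lys) — missense.
Codon 9: CUC (Leu) → CUU (Leu) — synonymous.
Synonymous: 3 of 6.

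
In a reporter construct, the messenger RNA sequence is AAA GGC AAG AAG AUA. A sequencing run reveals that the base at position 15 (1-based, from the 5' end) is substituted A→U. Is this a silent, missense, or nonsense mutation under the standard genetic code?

Position 15 falls in codon 5: AUA → Ile.
After the substitution the codon is AUU → Ile.
Both encode Ile, so the change is synonymous.

silent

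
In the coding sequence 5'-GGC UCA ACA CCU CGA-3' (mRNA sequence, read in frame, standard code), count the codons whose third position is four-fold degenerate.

Codon 1 GGC (Gly): third position 4-fold.
Codon 2 UCA (Ser): third position 4-fold.
Codon 3 ACA (Thr): third position 4-fold.
Codon 4 CCU (Pro): third position 4-fold.
Codon 5 CGA (Arg): third position 4-fold.
Four-fold degenerate third positions: 5.

5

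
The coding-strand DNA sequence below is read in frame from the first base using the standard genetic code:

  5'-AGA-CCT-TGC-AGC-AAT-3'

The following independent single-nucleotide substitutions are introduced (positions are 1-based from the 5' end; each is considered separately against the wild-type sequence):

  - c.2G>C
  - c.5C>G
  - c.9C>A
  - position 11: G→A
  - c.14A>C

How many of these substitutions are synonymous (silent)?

0

Codon 1: AGA (Arg) → ACA (Thr) — missense.
Codon 2: CCT (Pro) → CGT (Arg) — missense.
Codon 3: TGC (Cys) → TGA (Stop) — nonsense.
Codon 4: AGC (Ser) → AAC (Asn) — missense.
Codon 5: AAT (Asn) → ACT (Thr) — missense.
Synonymous: 0 of 5.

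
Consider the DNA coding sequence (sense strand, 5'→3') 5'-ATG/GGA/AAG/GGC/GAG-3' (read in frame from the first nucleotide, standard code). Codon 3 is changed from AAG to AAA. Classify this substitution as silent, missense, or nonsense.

Position 9 falls in codon 3: AAG → Lys.
After the substitution the codon is AAA → Lys.
Both encode Lys, so the change is synonymous.

silent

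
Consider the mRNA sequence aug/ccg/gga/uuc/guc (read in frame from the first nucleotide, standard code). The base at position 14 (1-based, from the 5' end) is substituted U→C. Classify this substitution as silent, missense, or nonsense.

missense

Position 14 falls in codon 5: GUC → Val.
After the substitution the codon is GCC → Ala.
Val ≠ Ala, so this is a missense mutation.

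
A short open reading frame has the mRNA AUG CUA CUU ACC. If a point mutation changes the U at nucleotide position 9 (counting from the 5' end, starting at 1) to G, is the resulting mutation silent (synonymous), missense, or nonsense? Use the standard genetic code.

Position 9 falls in codon 3: CUU → Leu.
After the substitution the codon is CUG → Leu.
Both encode Leu, so the change is synonymous.

silent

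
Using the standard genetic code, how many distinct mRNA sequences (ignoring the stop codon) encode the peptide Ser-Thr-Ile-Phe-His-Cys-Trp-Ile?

1728

Ser: 6 codons.
Thr: 4 codons.
Ile: 3 codons.
Phe: 2 codons.
His: 2 codons.
Cys: 2 codons.
Trp: 1 codon.
Ile: 3 codons.
6 × 4 × 3 × 2 × 2 × 2 × 1 × 3 = 1728.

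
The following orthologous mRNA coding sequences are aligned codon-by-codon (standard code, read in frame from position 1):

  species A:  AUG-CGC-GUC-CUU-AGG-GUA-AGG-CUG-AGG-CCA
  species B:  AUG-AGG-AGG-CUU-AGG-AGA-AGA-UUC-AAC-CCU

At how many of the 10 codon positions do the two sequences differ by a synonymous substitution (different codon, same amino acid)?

3

Codon 1: AUG Met / AUG Met — identical.
Codon 2: CGC Arg / AGG Arg — synonymous.
Codon 3: GUC Val / AGG Arg — nonsynonymous.
Codon 4: CUU Leu / CUU Leu — identical.
Codon 5: AGG Arg / AGG Arg — identical.
Codon 6: GUA Val / AGA Arg — nonsynonymous.
Codon 7: AGG Arg / AGA Arg — synonymous.
Codon 8: CUG Leu / UUC Phe — nonsynonymous.
Codon 9: AGG Arg / AAC Asn — nonsynonymous.
Codon 10: CCA Pro / CCU Pro — synonymous.
Synonymous differences: 3.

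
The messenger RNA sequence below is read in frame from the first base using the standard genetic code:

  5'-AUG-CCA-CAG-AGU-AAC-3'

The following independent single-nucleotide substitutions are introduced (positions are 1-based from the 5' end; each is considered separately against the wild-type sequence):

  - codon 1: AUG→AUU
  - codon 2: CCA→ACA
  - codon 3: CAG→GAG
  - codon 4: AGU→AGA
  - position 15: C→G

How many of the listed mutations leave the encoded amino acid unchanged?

0

Codon 1: AUG (Met) → AUU (Ile) — missense.
Codon 2: CCA (Pro) → ACA (Thr) — missense.
Codon 3: CAG (Gln) → GAG (Glu) — missense.
Codon 4: AGU (Ser) → AGA (Arg) — missense.
Codon 5: AAC (Asn) → AAG (Lys) — missense.
Synonymous: 0 of 5.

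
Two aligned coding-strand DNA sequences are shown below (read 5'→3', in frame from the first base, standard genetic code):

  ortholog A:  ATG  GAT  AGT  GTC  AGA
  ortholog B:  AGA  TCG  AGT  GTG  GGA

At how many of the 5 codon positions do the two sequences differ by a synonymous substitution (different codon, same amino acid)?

Codon 1: ATG Met / AGA Arg — nonsynonymous.
Codon 2: GAT Asp / TCG Ser — nonsynonymous.
Codon 3: AGT Ser / AGT Ser — identical.
Codon 4: GTC Val / GTG Val — synonymous.
Codon 5: AGA Arg / GGA Gly — nonsynonymous.
Synonymous differences: 1.

1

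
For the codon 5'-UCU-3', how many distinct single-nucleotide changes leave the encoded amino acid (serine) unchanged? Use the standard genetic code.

Position 1: none → 0 synonymous.
Position 2: none → 0 synonymous.
Position 3: UCC, UCA, UCG → 3 synonymous.
Total: 0 + 0 + 3 = 3.

3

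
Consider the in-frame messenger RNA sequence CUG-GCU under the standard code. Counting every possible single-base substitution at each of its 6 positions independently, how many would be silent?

7

Codon 1 (CUG, Leu): 4 synonymous substitutions.
Codon 2 (GCU, Ala): 3 synonymous substitutions.
Total: 4 + 3 = 7.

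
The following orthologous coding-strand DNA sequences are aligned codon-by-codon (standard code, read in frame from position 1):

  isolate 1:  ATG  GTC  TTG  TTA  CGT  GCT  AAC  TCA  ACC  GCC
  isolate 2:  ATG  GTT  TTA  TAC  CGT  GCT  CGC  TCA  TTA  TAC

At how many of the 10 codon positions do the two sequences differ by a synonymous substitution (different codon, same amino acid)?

2

Codon 1: ATG Met / ATG Met — identical.
Codon 2: GTC Val / GTT Val — synonymous.
Codon 3: TTG Leu / TTA Leu — synonymous.
Codon 4: TTA Leu / TAC Tyr — nonsynonymous.
Codon 5: CGT Arg / CGT Arg — identical.
Codon 6: GCT Ala / GCT Ala — identical.
Codon 7: AAC Asn / CGC Arg — nonsynonymous.
Codon 8: TCA Ser / TCA Ser — identical.
Codon 9: ACC Thr / TTA Leu — nonsynonymous.
Codon 10: GCC Ala / TAC Tyr — nonsynonymous.
Synonymous differences: 2.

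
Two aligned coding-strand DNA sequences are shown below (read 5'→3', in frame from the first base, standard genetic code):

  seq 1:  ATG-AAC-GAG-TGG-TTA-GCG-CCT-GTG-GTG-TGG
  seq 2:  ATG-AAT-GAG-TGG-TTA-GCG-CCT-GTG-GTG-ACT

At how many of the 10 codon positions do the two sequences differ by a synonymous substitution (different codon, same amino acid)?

Codon 1: ATG Met / ATG Met — identical.
Codon 2: AAC Asn / AAT Asn — synonymous.
Codon 3: GAG Glu / GAG Glu — identical.
Codon 4: TGG Trp / TGG Trp — identical.
Codon 5: TTA Leu / TTA Leu — identical.
Codon 6: GCG Ala / GCG Ala — identical.
Codon 7: CCT Pro / CCT Pro — identical.
Codon 8: GTG Val / GTG Val — identical.
Codon 9: GTG Val / GTG Val — identical.
Codon 10: TGG Trp / ACT Thr — nonsynonymous.
Synonymous differences: 1.

1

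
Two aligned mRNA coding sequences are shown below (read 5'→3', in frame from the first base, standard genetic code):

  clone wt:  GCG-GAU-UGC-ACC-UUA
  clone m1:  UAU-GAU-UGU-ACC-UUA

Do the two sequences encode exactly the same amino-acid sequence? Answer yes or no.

Codon 1: GCG Ala / UAU Tyr — nonsynonymous.
Codon 2: GAU Asp / GAU Asp — identical.
Codon 3: UGC Cys / UGU Cys — synonymous.
Codon 4: ACC Thr / ACC Thr — identical.
Codon 5: UUA Leu / UUA Leu — identical.
Nonsynonymous differences: 1 → different protein.

no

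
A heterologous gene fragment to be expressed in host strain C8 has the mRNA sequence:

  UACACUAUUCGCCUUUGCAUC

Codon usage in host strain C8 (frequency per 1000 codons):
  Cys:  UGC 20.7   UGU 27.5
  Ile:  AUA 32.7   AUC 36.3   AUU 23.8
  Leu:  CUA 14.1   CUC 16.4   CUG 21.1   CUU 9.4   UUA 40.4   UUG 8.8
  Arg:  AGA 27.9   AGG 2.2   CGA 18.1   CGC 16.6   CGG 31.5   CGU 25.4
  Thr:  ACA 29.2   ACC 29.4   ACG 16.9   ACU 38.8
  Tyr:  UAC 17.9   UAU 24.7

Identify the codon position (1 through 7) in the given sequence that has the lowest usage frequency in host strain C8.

5

Codon 1 UAC (Tyr): 17.9 per 1000.
Codon 2 ACU (Thr): 38.8 per 1000.
Codon 3 AUU (Ile): 23.8 per 1000.
Codon 4 CGC (Arg): 16.6 per 1000.
Codon 5 CUU (Leu): 9.4 per 1000.
Codon 6 UGC (Cys): 20.7 per 1000.
Codon 7 AUC (Ile): 36.3 per 1000.
Lowest frequency is 9.4 at codon 5.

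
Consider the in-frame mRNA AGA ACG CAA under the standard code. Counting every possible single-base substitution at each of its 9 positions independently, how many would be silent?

6

Codon 1 (AGA, Arg): 2 synonymous substitutions.
Codon 2 (ACG, Thr): 3 synonymous substitutions.
Codon 3 (CAA, Gln): 1 synonymous substitution.
Total: 2 + 3 + 1 = 6.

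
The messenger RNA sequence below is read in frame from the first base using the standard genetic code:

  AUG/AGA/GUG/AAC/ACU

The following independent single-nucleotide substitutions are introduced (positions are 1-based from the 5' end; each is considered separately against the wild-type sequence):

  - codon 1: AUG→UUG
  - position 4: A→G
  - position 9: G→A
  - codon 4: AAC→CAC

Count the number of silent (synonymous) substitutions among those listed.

Codon 1: AUG (Met) → UUG (Leu) — missense.
Codon 2: AGA (Arg) → GGA (Gly) — missense.
Codon 3: GUG (Val) → GUA (Val) — synonymous.
Codon 4: AAC (Asn) → CAC (His) — missense.
Synonymous: 1 of 4.

1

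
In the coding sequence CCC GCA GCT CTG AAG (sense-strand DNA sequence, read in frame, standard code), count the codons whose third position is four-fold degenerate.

4

Codon 1 CCC (Pro): third position 4-fold.
Codon 2 GCA (Ala): third position 4-fold.
Codon 3 GCT (Ala): third position 4-fold.
Codon 4 CTG (Leu): third position 4-fold.
Codon 5 AAG (Lys): third position 2-fold.
Four-fold degenerate third positions: 4.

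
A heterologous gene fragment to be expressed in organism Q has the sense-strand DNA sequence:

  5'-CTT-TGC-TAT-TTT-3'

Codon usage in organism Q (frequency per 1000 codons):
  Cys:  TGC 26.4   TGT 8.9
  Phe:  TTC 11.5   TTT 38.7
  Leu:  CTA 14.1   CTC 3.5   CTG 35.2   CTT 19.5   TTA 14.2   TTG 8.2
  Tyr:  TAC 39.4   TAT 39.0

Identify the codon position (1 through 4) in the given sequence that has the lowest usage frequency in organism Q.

Codon 1 CTT (Leu): 19.5 per 1000.
Codon 2 TGC (Cys): 26.4 per 1000.
Codon 3 TAT (Tyr): 39.0 per 1000.
Codon 4 TTT (Phe): 38.7 per 1000.
Lowest frequency is 19.5 at codon 1.

1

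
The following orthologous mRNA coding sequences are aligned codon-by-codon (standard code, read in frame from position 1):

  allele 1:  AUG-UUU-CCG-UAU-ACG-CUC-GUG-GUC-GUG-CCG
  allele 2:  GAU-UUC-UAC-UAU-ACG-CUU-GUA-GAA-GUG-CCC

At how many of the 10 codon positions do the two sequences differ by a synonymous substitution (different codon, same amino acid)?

4

Codon 1: AUG Met / GAU Asp — nonsynonymous.
Codon 2: UUU Phe / UUC Phe — synonymous.
Codon 3: CCG Pro / UAC Tyr — nonsynonymous.
Codon 4: UAU Tyr / UAU Tyr — identical.
Codon 5: ACG Thr / ACG Thr — identical.
Codon 6: CUC Leu / CUU Leu — synonymous.
Codon 7: GUG Val / GUA Val — synonymous.
Codon 8: GUC Val / GAA Glu — nonsynonymous.
Codon 9: GUG Val / GUG Val — identical.
Codon 10: CCG Pro / CCC Pro — synonymous.
Synonymous differences: 4.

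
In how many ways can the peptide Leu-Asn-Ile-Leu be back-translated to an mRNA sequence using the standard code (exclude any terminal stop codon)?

Leu: 6 codons.
Asn: 2 codons.
Ile: 3 codons.
Leu: 6 codons.
6 × 2 × 3 × 6 = 216.

216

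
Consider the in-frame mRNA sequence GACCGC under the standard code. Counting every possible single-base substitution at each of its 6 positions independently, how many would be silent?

Codon 1 (GAC, Asp): 1 synonymous substitution.
Codon 2 (CGC, Arg): 3 synonymous substitutions.
Total: 1 + 3 = 4.

4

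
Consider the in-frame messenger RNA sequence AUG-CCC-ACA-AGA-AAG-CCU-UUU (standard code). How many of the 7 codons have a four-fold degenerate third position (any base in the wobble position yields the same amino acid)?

Codon 1 AUG (Met): third position 1-fold.
Codon 2 CCC (Pro): third position 4-fold.
Codon 3 ACA (Thr): third position 4-fold.
Codon 4 AGA (Arg): third position 2-fold.
Codon 5 AAG (Lys): third position 2-fold.
Codon 6 CCU (Pro): third position 4-fold.
Codon 7 UUU (Phe): third position 2-fold.
Four-fold degenerate third positions: 3.

3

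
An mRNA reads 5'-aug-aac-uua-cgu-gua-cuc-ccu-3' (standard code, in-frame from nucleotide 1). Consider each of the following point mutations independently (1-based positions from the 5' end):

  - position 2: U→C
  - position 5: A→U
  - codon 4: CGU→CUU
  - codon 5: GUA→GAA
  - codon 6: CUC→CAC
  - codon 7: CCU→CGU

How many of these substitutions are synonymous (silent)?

0

Codon 1: AUG (Met) → ACG (Thr) — missense.
Codon 2: AAC (Asn) → AUC (Ile) — missense.
Codon 4: CGU (Arg) → CUU (Leu) — missense.
Codon 5: GUA (Val) → GAA (Glu) — missense.
Codon 6: CUC (Leu) → CAC (His) — missense.
Codon 7: CCU (Pro) → CGU (Arg) — missense.
Synonymous: 0 of 6.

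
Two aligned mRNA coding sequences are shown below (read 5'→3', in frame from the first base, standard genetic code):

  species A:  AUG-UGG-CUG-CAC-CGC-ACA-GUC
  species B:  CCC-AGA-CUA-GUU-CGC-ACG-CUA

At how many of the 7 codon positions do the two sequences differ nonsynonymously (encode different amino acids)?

4

Codon 1: AUG Met / CCC Pro — nonsynonymous.
Codon 2: UGG Trp / AGA Arg — nonsynonymous.
Codon 3: CUG Leu / CUA Leu — synonymous.
Codon 4: CAC His / GUU Val — nonsynonymous.
Codon 5: CGC Arg / CGC Arg — identical.
Codon 6: ACA Thr / ACG Thr — synonymous.
Codon 7: GUC Val / CUA Leu — nonsynonymous.
Nonsynonymous differences: 4.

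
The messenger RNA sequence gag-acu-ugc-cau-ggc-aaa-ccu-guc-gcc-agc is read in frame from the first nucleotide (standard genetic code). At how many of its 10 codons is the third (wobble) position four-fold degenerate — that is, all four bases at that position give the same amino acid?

5

Codon 1 GAG (Glu): third position 2-fold.
Codon 2 ACU (Thr): third position 4-fold.
Codon 3 UGC (Cys): third position 2-fold.
Codon 4 CAU (His): third position 2-fold.
Codon 5 GGC (Gly): third position 4-fold.
Codon 6 AAA (Lys): third position 2-fold.
Codon 7 CCU (Pro): third position 4-fold.
Codon 8 GUC (Val): third position 4-fold.
Codon 9 GCC (Ala): third position 4-fold.
Codon 10 AGC (Ser): third position 2-fold.
Four-fold degenerate third positions: 5.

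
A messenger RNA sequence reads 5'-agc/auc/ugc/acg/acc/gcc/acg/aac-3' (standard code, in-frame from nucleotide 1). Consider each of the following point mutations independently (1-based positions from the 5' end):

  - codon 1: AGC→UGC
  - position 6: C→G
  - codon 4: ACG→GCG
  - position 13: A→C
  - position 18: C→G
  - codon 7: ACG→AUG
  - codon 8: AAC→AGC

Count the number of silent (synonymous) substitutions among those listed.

Codon 1: AGC (Ser) → UGC (Cys) — missense.
Codon 2: AUC (Ile) → AUG (Met) — missense.
Codon 4: ACG (Thr) → GCG (Ala) — missense.
Codon 5: ACC (Thr) → CCC (Pro) — missense.
Codon 6: GCC (Ala) → GCG (Ala) — synonymous.
Codon 7: ACG (Thr) → AUG (Met) — missense.
Codon 8: AAC (Asn) → AGC (Ser) — missense.
Synonymous: 1 of 7.

1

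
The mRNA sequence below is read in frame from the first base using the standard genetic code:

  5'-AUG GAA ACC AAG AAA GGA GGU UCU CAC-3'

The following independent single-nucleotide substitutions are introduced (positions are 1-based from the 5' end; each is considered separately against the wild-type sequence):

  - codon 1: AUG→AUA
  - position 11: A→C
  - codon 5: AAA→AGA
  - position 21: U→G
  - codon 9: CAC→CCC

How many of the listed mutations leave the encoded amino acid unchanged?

1

Codon 1: AUG (Met) → AUA (Ile) — missense.
Codon 4: AAG (Lys) → ACG (Thr) — missense.
Codon 5: AAA (Lys) → AGA (Arg) — missense.
Codon 7: GGU (Gly) → GGG (Gly) — synonymous.
Codon 9: CAC (His) → CCC (Pro) — missense.
Synonymous: 1 of 5.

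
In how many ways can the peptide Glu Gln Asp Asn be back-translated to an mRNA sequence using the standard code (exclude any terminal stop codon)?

16

Glu: 2 codons.
Gln: 2 codons.
Asp: 2 codons.
Asn: 2 codons.
2 × 2 × 2 × 2 = 16.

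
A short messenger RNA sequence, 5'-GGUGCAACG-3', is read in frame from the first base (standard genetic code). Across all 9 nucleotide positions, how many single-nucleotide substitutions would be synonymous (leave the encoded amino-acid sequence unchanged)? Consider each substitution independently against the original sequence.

Codon 1 (GGU, Gly): 3 synonymous substitutions.
Codon 2 (GCA, Ala): 3 synonymous substitutions.
Codon 3 (ACG, Thr): 3 synonymous substitutions.
Total: 3 + 3 + 3 = 9.

9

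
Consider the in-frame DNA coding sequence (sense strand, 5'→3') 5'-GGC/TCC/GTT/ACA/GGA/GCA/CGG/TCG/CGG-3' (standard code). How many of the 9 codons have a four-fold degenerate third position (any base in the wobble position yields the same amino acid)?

Codon 1 GGC (Gly): third position 4-fold.
Codon 2 TCC (Ser): third position 4-fold.
Codon 3 GTT (Val): third position 4-fold.
Codon 4 ACA (Thr): third position 4-fold.
Codon 5 GGA (Gly): third position 4-fold.
Codon 6 GCA (Ala): third position 4-fold.
Codon 7 CGG (Arg): third position 4-fold.
Codon 8 TCG (Ser): third position 4-fold.
Codon 9 CGG (Arg): third position 4-fold.
Four-fold degenerate third positions: 9.

9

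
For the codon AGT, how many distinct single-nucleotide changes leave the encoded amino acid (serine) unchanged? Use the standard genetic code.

Position 1: none → 0 synonymous.
Position 2: none → 0 synonymous.
Position 3: AGC → 1 synonymous.
Total: 0 + 0 + 1 = 1.

1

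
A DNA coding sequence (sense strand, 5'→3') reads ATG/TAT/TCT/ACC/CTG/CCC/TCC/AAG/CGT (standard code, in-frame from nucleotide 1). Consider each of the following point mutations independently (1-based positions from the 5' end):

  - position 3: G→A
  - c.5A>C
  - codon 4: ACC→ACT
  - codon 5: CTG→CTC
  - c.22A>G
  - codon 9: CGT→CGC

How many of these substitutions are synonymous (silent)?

Codon 1: ATG (Met) → ATA (Ile) — missense.
Codon 2: TAT (Tyr) → TCT (Ser) — missense.
Codon 4: ACC (Thr) → ACT (Thr) — synonymous.
Codon 5: CTG (Leu) → CTC (Leu) — synonymous.
Codon 8: AAG (Lys) → GAG (Glu) — missense.
Codon 9: CGT (Arg) → CGC (Arg) — synonymous.
Synonymous: 3 of 6.

3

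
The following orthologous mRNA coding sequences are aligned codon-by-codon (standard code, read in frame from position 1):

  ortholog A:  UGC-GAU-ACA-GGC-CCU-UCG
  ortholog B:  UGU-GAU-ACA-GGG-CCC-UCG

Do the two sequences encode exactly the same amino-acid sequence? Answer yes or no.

yes

Codon 1: UGC Cys / UGU Cys — synonymous.
Codon 2: GAU Asp / GAU Asp — identical.
Codon 3: ACA Thr / ACA Thr — identical.
Codon 4: GGC Gly / GGG Gly — synonymous.
Codon 5: CCU Pro / CCC Pro — synonymous.
Codon 6: UCG Ser / UCG Ser — identical.
Nonsynonymous differences: 0 → same protein.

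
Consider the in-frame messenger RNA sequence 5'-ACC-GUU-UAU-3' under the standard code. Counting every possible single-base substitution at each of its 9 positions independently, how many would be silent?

7

Codon 1 (ACC, Thr): 3 synonymous substitutions.
Codon 2 (GUU, Val): 3 synonymous substitutions.
Codon 3 (UAU, Tyr): 1 synonymous substitution.
Total: 3 + 3 + 1 = 7.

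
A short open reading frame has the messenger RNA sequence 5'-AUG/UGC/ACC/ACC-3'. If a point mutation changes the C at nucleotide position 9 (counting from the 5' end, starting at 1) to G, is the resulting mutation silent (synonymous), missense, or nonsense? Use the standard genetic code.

Position 9 falls in codon 3: ACC → Thr.
After the substitution the codon is ACG → Thr.
Both encode Thr, so the change is synonymous.

silent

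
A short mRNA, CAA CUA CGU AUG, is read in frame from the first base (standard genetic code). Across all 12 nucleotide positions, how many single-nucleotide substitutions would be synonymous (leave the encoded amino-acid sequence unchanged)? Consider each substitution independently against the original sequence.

8

Codon 1 (CAA, Gln): 1 synonymous substitution.
Codon 2 (CUA, Leu): 4 synonymous substitutions.
Codon 3 (CGU, Arg): 3 synonymous substitutions.
Codon 4 (AUG, Met): 0 synonymous substitutions.
Total: 1 + 4 + 3 + 0 = 8.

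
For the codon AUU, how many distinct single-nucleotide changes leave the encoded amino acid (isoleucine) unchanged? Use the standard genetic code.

2

Position 1: none → 0 synonymous.
Position 2: none → 0 synonymous.
Position 3: AUC, AUA → 2 synonymous.
Total: 0 + 0 + 2 = 2.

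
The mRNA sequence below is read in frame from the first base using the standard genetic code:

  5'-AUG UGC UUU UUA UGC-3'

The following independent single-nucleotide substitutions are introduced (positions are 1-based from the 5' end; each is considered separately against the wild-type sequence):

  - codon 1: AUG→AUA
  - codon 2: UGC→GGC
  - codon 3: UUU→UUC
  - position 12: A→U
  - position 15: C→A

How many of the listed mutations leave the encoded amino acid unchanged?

1

Codon 1: AUG (Met) → AUA (Ile) — missense.
Codon 2: UGC (Cys) → GGC (Gly) — missense.
Codon 3: UUU (Phe) → UUC (Phe) — synonymous.
Codon 4: UUA (Leu) → UUU (Phe) — missense.
Codon 5: UGC (Cys) → UGA (Stop) — nonsense.
Synonymous: 1 of 5.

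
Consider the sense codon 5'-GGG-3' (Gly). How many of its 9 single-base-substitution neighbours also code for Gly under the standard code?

Position 1: none → 0 synonymous.
Position 2: none → 0 synonymous.
Position 3: GGT, GGC, GGA → 3 synonymous.
Total: 0 + 0 + 3 = 3.

3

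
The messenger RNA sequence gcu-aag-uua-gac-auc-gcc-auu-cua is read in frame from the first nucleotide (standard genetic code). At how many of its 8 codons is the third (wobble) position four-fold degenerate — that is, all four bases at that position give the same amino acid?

Codon 1 GCU (Ala): third position 4-fold.
Codon 2 AAG (Lys): third position 2-fold.
Codon 3 UUA (Leu): third position 2-fold.
Codon 4 GAC (Asp): third position 2-fold.
Codon 5 AUC (Ile): third position 3-fold.
Codon 6 GCC (Ala): third position 4-fold.
Codon 7 AUU (Ile): third position 3-fold.
Codon 8 CUA (Leu): third position 4-fold.
Four-fold degenerate third positions: 3.

3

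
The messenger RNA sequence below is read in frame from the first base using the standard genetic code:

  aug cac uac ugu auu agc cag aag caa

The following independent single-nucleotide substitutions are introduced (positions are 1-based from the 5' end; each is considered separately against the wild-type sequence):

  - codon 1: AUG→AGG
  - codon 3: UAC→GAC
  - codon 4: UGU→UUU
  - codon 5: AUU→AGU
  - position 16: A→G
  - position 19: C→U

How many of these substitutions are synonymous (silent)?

Codon 1: AUG (Met) → AGG (Arg) — missense.
Codon 3: UAC (Tyr) → GAC (Asp) — missense.
Codon 4: UGU (Cys) → UUU (Phe) — missense.
Codon 5: AUU (Ile) → AGU (Ser) — missense.
Codon 6: AGC (Ser) → GGC (Gly) — missense.
Codon 7: CAG (Gln) → UAG (Stop) — nonsense.
Synonymous: 0 of 6.

0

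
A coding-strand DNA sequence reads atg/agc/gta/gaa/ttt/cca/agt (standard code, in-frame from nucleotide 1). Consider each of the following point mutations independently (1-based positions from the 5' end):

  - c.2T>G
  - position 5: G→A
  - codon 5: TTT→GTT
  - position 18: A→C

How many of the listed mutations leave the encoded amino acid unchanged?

Codon 1: ATG (Met) → AGG (Arg) — missense.
Codon 2: AGC (Ser) → AAC (Asn) — missense.
Codon 5: TTT (Phe) → GTT (Val) — missense.
Codon 6: CCA (Pro) → CCC (Pro) — synonymous.
Synonymous: 1 of 4.

1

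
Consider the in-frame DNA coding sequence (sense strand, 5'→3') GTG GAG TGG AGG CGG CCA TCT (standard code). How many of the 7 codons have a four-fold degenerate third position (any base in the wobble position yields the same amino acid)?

Codon 1 GTG (Val): third position 4-fold.
Codon 2 GAG (Glu): third position 2-fold.
Codon 3 TGG (Trp): third position 1-fold.
Codon 4 AGG (Arg): third position 2-fold.
Codon 5 CGG (Arg): third position 4-fold.
Codon 6 CCA (Pro): third position 4-fold.
Codon 7 TCT (Ser): third position 4-fold.
Four-fold degenerate third positions: 4.

4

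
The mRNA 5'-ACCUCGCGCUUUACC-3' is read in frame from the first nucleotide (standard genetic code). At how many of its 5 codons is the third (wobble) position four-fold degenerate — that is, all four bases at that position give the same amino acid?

4

Codon 1 ACC (Thr): third position 4-fold.
Codon 2 UCG (Ser): third position 4-fold.
Codon 3 CGC (Arg): third position 4-fold.
Codon 4 UUU (Phe): third position 2-fold.
Codon 5 ACC (Thr): third position 4-fold.
Four-fold degenerate third positions: 4.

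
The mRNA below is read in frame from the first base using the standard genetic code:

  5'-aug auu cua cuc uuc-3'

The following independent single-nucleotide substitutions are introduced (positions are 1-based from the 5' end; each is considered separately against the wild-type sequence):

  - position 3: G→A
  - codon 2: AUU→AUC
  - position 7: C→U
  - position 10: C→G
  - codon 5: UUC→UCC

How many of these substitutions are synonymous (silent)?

Codon 1: AUG (Met) → AUA (Ile) — missense.
Codon 2: AUU (Ile) → AUC (Ile) — synonymous.
Codon 3: CUA (Leu) → UUA (Leu) — synonymous.
Codon 4: CUC (Leu) → GUC (Val) — missense.
Codon 5: UUC (Phe) → UCC (Ser) — missense.
Synonymous: 2 of 5.

2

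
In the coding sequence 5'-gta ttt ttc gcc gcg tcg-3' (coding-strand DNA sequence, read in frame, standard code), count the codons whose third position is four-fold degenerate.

4

Codon 1 GTA (Val): third position 4-fold.
Codon 2 TTT (Phe): third position 2-fold.
Codon 3 TTC (Phe): third position 2-fold.
Codon 4 GCC (Ala): third position 4-fold.
Codon 5 GCG (Ala): third position 4-fold.
Codon 6 TCG (Ser): third position 4-fold.
Four-fold degenerate third positions: 4.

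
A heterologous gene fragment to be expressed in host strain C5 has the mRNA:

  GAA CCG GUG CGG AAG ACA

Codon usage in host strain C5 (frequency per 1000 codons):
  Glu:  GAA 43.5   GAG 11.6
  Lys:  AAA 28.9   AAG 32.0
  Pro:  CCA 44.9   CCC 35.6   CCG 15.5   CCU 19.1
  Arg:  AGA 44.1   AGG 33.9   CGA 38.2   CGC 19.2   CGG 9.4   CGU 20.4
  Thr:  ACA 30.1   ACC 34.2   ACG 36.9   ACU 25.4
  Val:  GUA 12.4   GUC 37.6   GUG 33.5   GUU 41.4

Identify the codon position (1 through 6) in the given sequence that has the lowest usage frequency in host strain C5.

Codon 1 GAA (Glu): 43.5 per 1000.
Codon 2 CCG (Pro): 15.5 per 1000.
Codon 3 GUG (Val): 33.5 per 1000.
Codon 4 CGG (Arg): 9.4 per 1000.
Codon 5 AAG (Lys): 32.0 per 1000.
Codon 6 ACA (Thr): 30.1 per 1000.
Lowest frequency is 9.4 at codon 4.

4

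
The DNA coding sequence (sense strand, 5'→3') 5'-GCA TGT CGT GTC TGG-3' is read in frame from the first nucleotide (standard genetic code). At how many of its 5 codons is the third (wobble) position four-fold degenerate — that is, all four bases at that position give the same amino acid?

Codon 1 GCA (Ala): third position 4-fold.
Codon 2 TGT (Cys): third position 2-fold.
Codon 3 CGT (Arg): third position 4-fold.
Codon 4 GTC (Val): third position 4-fold.
Codon 5 TGG (Trp): third position 1-fold.
Four-fold degenerate third positions: 3.

3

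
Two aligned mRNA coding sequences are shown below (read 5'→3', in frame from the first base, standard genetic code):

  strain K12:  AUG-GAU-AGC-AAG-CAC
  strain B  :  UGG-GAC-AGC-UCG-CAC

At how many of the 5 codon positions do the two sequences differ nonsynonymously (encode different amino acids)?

2

Codon 1: AUG Met / UGG Trp — nonsynonymous.
Codon 2: GAU Asp / GAC Asp — synonymous.
Codon 3: AGC Ser / AGC Ser — identical.
Codon 4: AAG Lys / UCG Ser — nonsynonymous.
Codon 5: CAC His / CAC His — identical.
Nonsynonymous differences: 2.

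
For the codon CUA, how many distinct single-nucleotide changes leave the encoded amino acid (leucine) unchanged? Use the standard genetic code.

4

Position 1: UUA → 1 synonymous.
Position 2: none → 0 synonymous.
Position 3: CUU, CUC, CUG → 3 synonymous.
Total: 1 + 0 + 3 = 4.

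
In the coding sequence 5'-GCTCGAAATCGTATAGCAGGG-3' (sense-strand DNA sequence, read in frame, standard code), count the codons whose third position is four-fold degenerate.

Codon 1 GCT (Ala): third position 4-fold.
Codon 2 CGA (Arg): third position 4-fold.
Codon 3 AAT (Asn): third position 2-fold.
Codon 4 CGT (Arg): third position 4-fold.
Codon 5 ATA (Ile): third position 3-fold.
Codon 6 GCA (Ala): third position 4-fold.
Codon 7 GGG (Gly): third position 4-fold.
Four-fold degenerate third positions: 5.

5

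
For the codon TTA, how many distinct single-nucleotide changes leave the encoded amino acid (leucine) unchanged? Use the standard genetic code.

2

Position 1: CTA → 1 synonymous.
Position 2: none → 0 synonymous.
Position 3: TTG → 1 synonymous.
Total: 1 + 0 + 1 = 2.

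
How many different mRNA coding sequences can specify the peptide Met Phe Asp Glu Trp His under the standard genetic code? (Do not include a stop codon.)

16

Met: 1 codon.
Phe: 2 codons.
Asp: 2 codons.
Glu: 2 codons.
Trp: 1 codon.
His: 2 codons.
1 × 2 × 2 × 2 × 1 × 2 = 16.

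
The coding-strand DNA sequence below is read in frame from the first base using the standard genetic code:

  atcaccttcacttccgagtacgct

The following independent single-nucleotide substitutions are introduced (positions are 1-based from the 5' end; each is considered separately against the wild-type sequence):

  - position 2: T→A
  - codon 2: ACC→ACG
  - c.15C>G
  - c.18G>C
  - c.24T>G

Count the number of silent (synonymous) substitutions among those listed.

Codon 1: ATC (Ile) → AAC (Asn) — missense.
Codon 2: ACC (Thr) → ACG (Thr) — synonymous.
Codon 5: TCC (Ser) → TCG (Ser) — synonymous.
Codon 6: GAG (Glu) → GAC (Asp) — missense.
Codon 8: GCT (Ala) → GCG (Ala) — synonymous.
Synonymous: 3 of 5.

3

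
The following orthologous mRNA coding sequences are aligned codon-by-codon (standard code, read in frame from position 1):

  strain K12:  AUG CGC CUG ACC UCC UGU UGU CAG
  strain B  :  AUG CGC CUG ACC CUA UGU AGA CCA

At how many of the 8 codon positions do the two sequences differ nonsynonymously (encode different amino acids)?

Codon 1: AUG Met / AUG Met — identical.
Codon 2: CGC Arg / CGC Arg — identical.
Codon 3: CUG Leu / CUG Leu — identical.
Codon 4: ACC Thr / ACC Thr — identical.
Codon 5: UCC Ser / CUA Leu — nonsynonymous.
Codon 6: UGU Cys / UGU Cys — identical.
Codon 7: UGU Cys / AGA Arg — nonsynonymous.
Codon 8: CAG Gln / CCA Pro — nonsynonymous.
Nonsynonymous differences: 3.

3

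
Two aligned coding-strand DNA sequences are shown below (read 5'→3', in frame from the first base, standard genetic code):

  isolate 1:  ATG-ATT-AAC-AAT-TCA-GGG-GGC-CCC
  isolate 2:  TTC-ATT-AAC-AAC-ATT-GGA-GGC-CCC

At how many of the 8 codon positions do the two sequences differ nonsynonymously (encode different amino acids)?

Codon 1: ATG Met / TTC Phe — nonsynonymous.
Codon 2: ATT Ile / ATT Ile — identical.
Codon 3: AAC Asn / AAC Asn — identical.
Codon 4: AAT Asn / AAC Asn — synonymous.
Codon 5: TCA Ser / ATT Ile — nonsynonymous.
Codon 6: GGG Gly / GGA Gly — synonymous.
Codon 7: GGC Gly / GGC Gly — identical.
Codon 8: CCC Pro / CCC Pro — identical.
Nonsynonymous differences: 2.

2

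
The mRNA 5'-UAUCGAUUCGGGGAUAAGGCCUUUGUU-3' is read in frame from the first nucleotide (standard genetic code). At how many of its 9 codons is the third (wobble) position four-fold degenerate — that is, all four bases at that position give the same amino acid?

4

Codon 1 UAU (Tyr): third position 2-fold.
Codon 2 CGA (Arg): third position 4-fold.
Codon 3 UUC (Phe): third position 2-fold.
Codon 4 GGG (Gly): third position 4-fold.
Codon 5 GAU (Asp): third position 2-fold.
Codon 6 AAG (Lys): third position 2-fold.
Codon 7 GCC (Ala): third position 4-fold.
Codon 8 UUU (Phe): third position 2-fold.
Codon 9 GUU (Val): third position 4-fold.
Four-fold degenerate third positions: 4.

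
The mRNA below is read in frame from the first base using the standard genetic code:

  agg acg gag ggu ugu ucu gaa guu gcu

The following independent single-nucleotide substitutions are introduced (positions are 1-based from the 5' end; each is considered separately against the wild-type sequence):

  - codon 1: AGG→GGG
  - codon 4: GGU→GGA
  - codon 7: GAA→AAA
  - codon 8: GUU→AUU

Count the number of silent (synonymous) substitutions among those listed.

Codon 1: AGG (Arg) → GGG (Gly) — missense.
Codon 4: GGU (Gly) → GGA (Gly) — synonymous.
Codon 7: GAA (Glu) → AAA (Lys) — missense.
Codon 8: GUU (Val) → AUU (Ile) — missense.
Synonymous: 1 of 4.

1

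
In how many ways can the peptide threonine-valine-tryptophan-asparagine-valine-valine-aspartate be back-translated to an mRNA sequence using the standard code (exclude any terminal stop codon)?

1024

Thr: 4 codons.
Val: 4 codons.
Trp: 1 codon.
Asn: 2 codons.
Val: 4 codons.
Val: 4 codons.
Asp: 2 codons.
4 × 4 × 1 × 2 × 4 × 4 × 2 = 1024.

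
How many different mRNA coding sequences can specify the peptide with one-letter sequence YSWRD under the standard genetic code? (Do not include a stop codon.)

144

Tyr: 2 codons.
Ser: 6 codons.
Trp: 1 codon.
Arg: 6 codons.
Asp: 2 codons.
2 × 6 × 1 × 6 × 2 = 144.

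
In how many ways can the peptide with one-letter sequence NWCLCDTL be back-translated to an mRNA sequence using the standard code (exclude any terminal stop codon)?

Asn: 2 codons.
Trp: 1 codon.
Cys: 2 codons.
Leu: 6 codons.
Cys: 2 codons.
Asp: 2 codons.
Thr: 4 codons.
Leu: 6 codons.
2 × 1 × 2 × 6 × 2 × 2 × 4 × 6 = 2304.

2304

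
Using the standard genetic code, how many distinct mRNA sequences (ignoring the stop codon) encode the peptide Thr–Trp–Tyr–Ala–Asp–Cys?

Thr: 4 codons.
Trp: 1 codon.
Tyr: 2 codons.
Ala: 4 codons.
Asp: 2 codons.
Cys: 2 codons.
4 × 1 × 2 × 4 × 2 × 2 = 128.

128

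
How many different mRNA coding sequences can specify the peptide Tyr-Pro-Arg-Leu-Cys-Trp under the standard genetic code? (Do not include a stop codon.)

Tyr: 2 codons.
Pro: 4 codons.
Arg: 6 codons.
Leu: 6 codons.
Cys: 2 codons.
Trp: 1 codon.
2 × 4 × 6 × 6 × 2 × 1 = 576.

576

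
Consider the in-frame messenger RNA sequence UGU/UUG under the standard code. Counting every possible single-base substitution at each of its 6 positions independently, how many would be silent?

Codon 1 (UGU, Cys): 1 synonymous substitution.
Codon 2 (UUG, Leu): 2 synonymous substitutions.
Total: 1 + 2 = 3.

3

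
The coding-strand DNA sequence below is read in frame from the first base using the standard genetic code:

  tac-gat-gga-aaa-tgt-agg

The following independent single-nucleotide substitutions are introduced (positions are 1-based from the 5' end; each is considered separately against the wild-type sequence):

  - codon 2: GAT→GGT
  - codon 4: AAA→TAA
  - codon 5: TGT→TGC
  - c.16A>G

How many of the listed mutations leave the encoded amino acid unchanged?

1

Codon 2: GAT (Asp) → GGT (Gly) — missense.
Codon 4: AAA (Lys) → TAA (Stop) — nonsense.
Codon 5: TGT (Cys) → TGC (Cys) — synonymous.
Codon 6: AGG (Arg) → GGG (Gly) — missense.
Synonymous: 1 of 4.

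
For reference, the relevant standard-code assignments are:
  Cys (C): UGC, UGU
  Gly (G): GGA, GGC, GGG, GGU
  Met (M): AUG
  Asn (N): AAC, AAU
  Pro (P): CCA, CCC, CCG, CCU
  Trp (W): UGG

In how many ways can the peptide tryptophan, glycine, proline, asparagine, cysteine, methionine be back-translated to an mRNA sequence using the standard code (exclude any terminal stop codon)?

64

Trp: 1 codon.
Gly: 4 codons.
Pro: 4 codons.
Asn: 2 codons.
Cys: 2 codons.
Met: 1 codon.
1 × 4 × 4 × 2 × 2 × 1 = 64.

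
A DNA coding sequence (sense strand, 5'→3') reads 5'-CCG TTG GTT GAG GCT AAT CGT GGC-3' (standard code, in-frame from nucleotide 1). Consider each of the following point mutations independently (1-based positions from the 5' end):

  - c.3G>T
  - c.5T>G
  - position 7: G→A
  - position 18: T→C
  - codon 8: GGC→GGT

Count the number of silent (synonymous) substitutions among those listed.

Codon 1: CCG (Pro) → CCT (Pro) — synonymous.
Codon 2: TTG (Leu) → TGG (Trp) — missense.
Codon 3: GTT (Val) → ATT (Ile) — missense.
Codon 6: AAT (Asn) → AAC (Asn) — synonymous.
Codon 8: GGC (Gly) → GGT (Gly) — synonymous.
Synonymous: 3 of 5.

3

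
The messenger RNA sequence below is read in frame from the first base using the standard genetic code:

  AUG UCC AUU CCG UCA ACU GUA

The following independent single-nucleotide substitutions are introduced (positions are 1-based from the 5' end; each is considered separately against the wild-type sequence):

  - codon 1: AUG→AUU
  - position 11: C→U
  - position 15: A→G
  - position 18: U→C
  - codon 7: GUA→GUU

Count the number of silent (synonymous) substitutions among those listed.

3

Codon 1: AUG (Met) → AUU (Ile) — missense.
Codon 4: CCG (Pro) → CUG (Leu) — missense.
Codon 5: UCA (Ser) → UCG (Ser) — synonymous.
Codon 6: ACU (Thr) → ACC (Thr) — synonymous.
Codon 7: GUA (Val) → GUU (Val) — synonymous.
Synonymous: 3 of 5.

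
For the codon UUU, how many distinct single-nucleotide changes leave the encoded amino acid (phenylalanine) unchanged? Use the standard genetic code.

1

Position 1: none → 0 synonymous.
Position 2: none → 0 synonymous.
Position 3: UUC → 1 synonymous.
Total: 0 + 0 + 1 = 1.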